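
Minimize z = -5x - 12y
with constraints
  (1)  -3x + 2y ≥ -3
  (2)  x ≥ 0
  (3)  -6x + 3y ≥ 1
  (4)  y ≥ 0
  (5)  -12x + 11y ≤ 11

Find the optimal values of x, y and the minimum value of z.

x = 11/15, y = 9/5, minimum z = -379/15

Vertices and z = -5x - 12y:
  (0, 1/3) → z = -4
  (0, 1) → z = -12
  (11/15, 9/5) → z = -379/15

At the optimal vertex, -6x + 3y = 1 and -12x + 11y = 11.
Solving simultaneously gives x = 11/15, y = 9/5.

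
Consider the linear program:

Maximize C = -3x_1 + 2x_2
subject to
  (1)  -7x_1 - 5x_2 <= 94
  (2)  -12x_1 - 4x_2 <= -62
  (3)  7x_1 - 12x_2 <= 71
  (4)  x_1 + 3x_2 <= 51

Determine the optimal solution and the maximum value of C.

The binding constraints are -12x_1 - 4x_2 = -62 and x_1 + 3x_2 = 51.
Solving simultaneously gives x_1 = -9/16, x_2 = 275/16.

x_1 = -9/16, x_2 = 275/16, maximum C = 577/16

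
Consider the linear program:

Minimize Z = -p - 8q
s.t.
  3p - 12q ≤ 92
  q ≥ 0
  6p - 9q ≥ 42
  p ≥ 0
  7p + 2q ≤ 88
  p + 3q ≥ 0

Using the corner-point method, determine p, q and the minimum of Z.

Extreme points and Z = -p - 8q:
  (7, 0) → Z = -7
  (88/7, 0) → Z = -88/7
  (292/25, 78/25) → Z = -916/25

The binding constraints are 6p - 9q = 42 and 7p + 2q = 88.
Solving simultaneously gives p = 292/25, q = 78/25.

p = 292/25, q = 78/25, minimum Z = -916/25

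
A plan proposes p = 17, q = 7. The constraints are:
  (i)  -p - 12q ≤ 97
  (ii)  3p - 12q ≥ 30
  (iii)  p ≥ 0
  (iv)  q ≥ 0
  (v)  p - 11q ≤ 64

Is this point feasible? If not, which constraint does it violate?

not feasible — violates (ii)

Constraint (ii): 3p - 12q = -33, which is not ≥ 30. All other constraints are satisfied.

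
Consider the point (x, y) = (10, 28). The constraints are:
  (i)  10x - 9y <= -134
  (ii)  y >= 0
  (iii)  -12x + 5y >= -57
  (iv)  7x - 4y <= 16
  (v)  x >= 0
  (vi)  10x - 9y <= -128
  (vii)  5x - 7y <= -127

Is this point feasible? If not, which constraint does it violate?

feasible

(i): -152 ≤ -134 ✓
(ii): 28 ≥ 0 ✓
(iii): 20 ≥ -57 ✓
(iv): -42 ≤ 16 ✓
(v): 10 ≥ 0 ✓
(vi): -152 ≤ -128 ✓
(vii): -146 ≤ -127 ✓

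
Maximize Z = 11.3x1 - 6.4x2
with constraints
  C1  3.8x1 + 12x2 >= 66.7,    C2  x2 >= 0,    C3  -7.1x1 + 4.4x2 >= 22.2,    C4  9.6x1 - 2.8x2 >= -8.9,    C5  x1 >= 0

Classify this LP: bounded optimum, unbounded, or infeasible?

unbounded

From the feasible point (575/559, 14993/2236), moving in the direction (4.4, 7.1) keeps every constraint satisfied while Z increases without bound.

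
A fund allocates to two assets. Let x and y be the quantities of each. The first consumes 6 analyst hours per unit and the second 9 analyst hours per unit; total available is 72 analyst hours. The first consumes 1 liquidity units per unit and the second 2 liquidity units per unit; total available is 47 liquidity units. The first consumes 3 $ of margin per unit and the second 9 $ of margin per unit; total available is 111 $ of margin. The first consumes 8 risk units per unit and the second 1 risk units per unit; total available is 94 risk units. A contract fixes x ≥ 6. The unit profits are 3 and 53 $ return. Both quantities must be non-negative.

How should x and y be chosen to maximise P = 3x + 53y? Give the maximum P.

x = 6, y = 4, maximum P = 230

Vertices and P = 3x + 53y:
  (47/4, 0) → P = 141/4
  (6, 0) → P = 18
  (129/11, 2/11) → P = 493/11
  (6, 4) → P = 230

The optimum lies where 6x + 9y = 72 and x = 6.
Solving simultaneously gives x = 6, y = 4.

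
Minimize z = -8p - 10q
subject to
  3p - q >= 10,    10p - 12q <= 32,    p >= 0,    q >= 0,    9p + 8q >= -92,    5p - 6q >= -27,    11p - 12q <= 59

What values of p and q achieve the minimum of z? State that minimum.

Corner points and z = -8p - 10q:
  (44/13, 2/13) → z = -372/13
  (87/13, 131/13) → z = -2006/13
  (27, 119/6) → z = -1243/3
  (113, 296/3) → z = -5672/3

p = 113, q = 296/3, minimum z = -5672/3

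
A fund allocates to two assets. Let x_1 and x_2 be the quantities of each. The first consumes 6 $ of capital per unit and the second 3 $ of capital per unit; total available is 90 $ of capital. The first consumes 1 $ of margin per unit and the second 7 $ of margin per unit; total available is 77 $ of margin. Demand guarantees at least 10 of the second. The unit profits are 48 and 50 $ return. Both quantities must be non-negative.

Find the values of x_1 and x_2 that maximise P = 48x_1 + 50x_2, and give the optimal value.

Extreme points and P = 48x_1 + 50x_2:
  (0, 11) → P = 550
  (0, 10) → P = 500
  (7, 10) → P = 836

x_1 = 7, x_2 = 10, maximum P = 836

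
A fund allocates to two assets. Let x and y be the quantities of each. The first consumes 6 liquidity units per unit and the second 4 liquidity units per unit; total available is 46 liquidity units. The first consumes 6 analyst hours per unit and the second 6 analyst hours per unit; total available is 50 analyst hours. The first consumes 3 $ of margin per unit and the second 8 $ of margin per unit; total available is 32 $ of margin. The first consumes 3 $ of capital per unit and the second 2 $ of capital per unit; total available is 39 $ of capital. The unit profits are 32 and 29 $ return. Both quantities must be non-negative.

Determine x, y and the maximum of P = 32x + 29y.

x = 20/3, y = 3/2, maximum P = 1541/6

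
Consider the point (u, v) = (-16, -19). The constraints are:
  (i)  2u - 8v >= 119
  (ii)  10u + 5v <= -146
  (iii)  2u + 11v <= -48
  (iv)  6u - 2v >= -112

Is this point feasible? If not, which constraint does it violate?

(i): 120 ≥ 119 ✓
(ii): -255 ≤ -146 ✓
(iii): -241 ≤ -48 ✓
(iv): -58 ≥ -112 ✓

feasible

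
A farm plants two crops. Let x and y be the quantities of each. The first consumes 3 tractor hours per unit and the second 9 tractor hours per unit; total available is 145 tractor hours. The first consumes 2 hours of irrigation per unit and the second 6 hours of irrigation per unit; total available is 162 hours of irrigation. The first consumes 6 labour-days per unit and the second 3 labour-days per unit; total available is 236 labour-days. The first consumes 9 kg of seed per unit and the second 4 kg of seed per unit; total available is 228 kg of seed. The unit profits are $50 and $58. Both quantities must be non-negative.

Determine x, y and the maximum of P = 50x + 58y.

Extreme points and P = 50x + 58y:
  (0, 0) → P = 0
  (0, 145/9) → P = 8410/9
  (76/3, 0) → P = 3800/3
  (64/3, 9) → P = 4766/3

The optimum lies where 3x + 9y = 145 and 9x + 4y = 228.
Solving simultaneously gives x = 64/3, y = 9.

x = 64/3, y = 9, maximum P = 4766/3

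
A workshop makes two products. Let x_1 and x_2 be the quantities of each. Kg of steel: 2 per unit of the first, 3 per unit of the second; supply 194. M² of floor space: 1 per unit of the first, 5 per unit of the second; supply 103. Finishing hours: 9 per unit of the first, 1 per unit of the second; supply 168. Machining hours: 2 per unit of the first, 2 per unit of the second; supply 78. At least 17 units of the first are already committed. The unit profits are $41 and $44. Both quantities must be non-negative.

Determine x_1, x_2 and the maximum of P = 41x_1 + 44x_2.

x_1 = 17, x_2 = 15, maximum P = 1357

Corner points and P = 41x_1 + 44x_2:
  (56/3, 0) → P = 2296/3
  (17, 0) → P = 697
  (17, 15) → P = 1357

At the optimal vertex, 9x_1 + x_2 = 168 and x_1 = 17.
Solving simultaneously gives x_1 = 17, x_2 = 15.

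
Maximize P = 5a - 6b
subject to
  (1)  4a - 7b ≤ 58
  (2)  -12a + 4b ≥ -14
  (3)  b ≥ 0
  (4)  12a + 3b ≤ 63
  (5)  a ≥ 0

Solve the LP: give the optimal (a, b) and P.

a = 7/6, b = 0, maximum P = 35/6

At the optimal vertex, -12a + 4b = -14 and b = 0.
Solving simultaneously gives a = 7/6, b = 0.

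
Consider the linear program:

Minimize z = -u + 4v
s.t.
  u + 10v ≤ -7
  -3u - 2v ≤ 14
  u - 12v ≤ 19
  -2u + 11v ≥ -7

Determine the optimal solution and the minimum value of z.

Feasible corners and z = -u + 4v:
  (-9/2, -1/4) → z = 7/2
  (-7/31, -21/31) → z = -77/31
  (-140/37, -49/37) → z = -56/37

u = -7/31, v = -21/31, minimum z = -77/31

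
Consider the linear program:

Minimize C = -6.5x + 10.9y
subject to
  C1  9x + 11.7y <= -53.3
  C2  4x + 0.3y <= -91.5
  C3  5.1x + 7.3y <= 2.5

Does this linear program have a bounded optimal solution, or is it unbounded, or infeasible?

From the feasible point (-17576/735, 6103/441), moving in the direction (0.3, -4) keeps every constraint satisfied while C decreases without bound.

unbounded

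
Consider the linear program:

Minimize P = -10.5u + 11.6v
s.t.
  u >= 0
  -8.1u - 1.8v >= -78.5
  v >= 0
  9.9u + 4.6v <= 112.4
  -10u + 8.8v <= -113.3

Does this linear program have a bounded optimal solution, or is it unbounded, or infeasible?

infeasible

The boundaries u = 0 and v = 0 meet at (0, 0), but that point violates -10u + 8.8v ≤ -113.3. Every candidate vertex is excluded by some other constraint, so the feasible region is empty.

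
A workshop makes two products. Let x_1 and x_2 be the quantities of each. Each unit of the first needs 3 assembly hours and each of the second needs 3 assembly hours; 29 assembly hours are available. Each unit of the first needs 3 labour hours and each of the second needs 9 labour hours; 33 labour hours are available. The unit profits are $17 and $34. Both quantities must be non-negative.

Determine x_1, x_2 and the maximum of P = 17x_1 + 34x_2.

Extreme points and P = 17x_1 + 34x_2:
  (0, 0) → P = 0
  (0, 11/3) → P = 374/3
  (29/3, 0) → P = 493/3
  (9, 2/3) → P = 527/3

x_1 = 9, x_2 = 2/3, maximum P = 527/3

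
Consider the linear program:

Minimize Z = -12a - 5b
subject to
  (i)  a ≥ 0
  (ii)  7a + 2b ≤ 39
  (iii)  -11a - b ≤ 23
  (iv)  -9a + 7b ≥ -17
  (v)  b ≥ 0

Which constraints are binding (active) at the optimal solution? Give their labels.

Corner points and Z = -12a - 5b:
  (0, 39/2) → Z = -195/2
  (0, 0) → Z = 0
  (307/67, 232/67) → Z = -4844/67
  (17/9, 0) → Z = -68/3

The minimum is at (0, 39/2). Substituting into each constraint, equality holds for (i) and (ii); the remaining constraints have slack.

(i) and (ii)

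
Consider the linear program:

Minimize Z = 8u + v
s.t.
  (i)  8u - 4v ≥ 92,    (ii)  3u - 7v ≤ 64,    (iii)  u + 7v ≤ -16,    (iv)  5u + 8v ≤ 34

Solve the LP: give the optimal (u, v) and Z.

u = 97/11, v = -59/11, minimum Z = 717/11

Extreme points and Z = 8u + v:
  (97/11, -59/11) → Z = 717/11
  (29/3, -11/3) → Z = 221/3
  (12, -4) → Z = 92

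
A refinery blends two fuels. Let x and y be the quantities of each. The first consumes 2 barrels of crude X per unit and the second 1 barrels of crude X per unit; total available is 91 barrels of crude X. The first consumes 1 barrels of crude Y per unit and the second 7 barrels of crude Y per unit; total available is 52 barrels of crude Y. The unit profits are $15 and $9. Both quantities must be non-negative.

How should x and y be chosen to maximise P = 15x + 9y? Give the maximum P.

Vertices and P = 15x + 9y:
  (0, 0) → P = 0
  (0, 52/7) → P = 468/7
  (91/2, 0) → P = 1365/2
  (45, 1) → P = 684

x = 45, y = 1, maximum P = 684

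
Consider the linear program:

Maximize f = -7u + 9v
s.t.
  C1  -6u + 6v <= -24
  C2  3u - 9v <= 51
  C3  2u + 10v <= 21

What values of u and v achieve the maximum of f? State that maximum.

Extreme points and f = -7u + 9v:
  (-5/2, -13/2) → f = -41
  (61/12, 13/12) → f = -155/6
  (233/16, -13/16) → f = -437/4

At the optimal vertex, -6u + 6v = -24 and 2u + 10v = 21.
Solving simultaneously gives u = 61/12, v = 13/12.

u = 61/12, v = 13/12, maximum f = -155/6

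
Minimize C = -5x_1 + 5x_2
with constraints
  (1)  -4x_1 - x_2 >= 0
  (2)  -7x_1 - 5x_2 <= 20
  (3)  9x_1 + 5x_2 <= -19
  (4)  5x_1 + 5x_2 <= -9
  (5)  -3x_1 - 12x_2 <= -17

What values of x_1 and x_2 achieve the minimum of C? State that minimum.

x_1 = -193/45, x_2 = 112/45, minimum C = 305/9

Extreme points and C = -5x_1 + 5x_2:
  (-11/2, 37/10) → C = 46
  (-325/69, 179/69) → C = 840/23
  (-193/45, 112/45) → C = 305/9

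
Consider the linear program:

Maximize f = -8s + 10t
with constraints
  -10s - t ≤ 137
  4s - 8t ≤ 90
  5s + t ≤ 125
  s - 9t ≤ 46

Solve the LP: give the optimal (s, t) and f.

s = -262/5, t = 387, maximum f = 21446/5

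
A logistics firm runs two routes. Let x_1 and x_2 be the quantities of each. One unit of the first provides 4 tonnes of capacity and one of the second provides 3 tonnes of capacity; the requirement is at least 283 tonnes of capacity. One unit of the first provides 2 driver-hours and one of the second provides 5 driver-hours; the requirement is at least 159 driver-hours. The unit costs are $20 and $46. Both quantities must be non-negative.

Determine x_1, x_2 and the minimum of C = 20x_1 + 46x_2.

x_1 = 67, x_2 = 5, minimum C = 1570

Corner points and C = 20x_1 + 46x_2:
  (0, 283/3) → C = 13018/3
  (159/2, 0) → C = 1590
  (67, 5) → C = 1570
The feasible region is unbounded (it extends along (0, 1), (1, 0)), but C strictly increases along every unbounded feasible direction, so there is no improving ray and the minimum is attained at a vertex.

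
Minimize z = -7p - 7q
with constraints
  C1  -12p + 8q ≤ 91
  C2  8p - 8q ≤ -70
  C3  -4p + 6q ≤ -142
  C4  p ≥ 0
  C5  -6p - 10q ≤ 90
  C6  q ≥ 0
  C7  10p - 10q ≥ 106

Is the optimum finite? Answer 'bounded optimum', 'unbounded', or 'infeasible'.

infeasible

Constraints 8p - 8q ≤ -70 and 10p - 10q ≥ 106 have parallel boundaries but demand opposite sides — no point can satisfy both, so the region is empty.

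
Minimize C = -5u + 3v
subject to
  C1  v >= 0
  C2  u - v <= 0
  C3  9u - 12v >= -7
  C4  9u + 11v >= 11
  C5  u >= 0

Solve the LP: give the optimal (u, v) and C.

u = 7/3, v = 7/3, minimum C = -14/3

Feasible corners and C = -5u + 3v:
  (7/3, 7/3) → C = -14/3
  (11/20, 11/20) → C = -11/10
  (55/207, 18/23) → C = 211/207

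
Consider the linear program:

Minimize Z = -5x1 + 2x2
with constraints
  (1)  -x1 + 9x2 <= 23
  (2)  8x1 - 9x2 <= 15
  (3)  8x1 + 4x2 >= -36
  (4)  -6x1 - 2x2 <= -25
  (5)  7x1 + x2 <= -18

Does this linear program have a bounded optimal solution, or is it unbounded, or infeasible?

infeasible

The boundaries -x1 + 9x2 = 23 and 8x1 - 9x2 = 15 meet at (38/7, 199/63), but that point violates 7x1 + x2 ≤ -18. Every candidate vertex is excluded by some other constraint, so the feasible region is empty.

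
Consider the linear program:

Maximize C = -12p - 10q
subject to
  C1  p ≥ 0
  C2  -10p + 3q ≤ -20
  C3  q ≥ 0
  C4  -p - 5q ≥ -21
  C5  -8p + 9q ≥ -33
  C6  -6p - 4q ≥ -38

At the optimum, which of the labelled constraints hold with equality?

Feasible corners and C = -12p - 10q:
  (2, 0) → C = -24
  (163/53, 190/53) → C = -3856/53
  (33/8, 0) → C = -99/2
  (53/13, 44/13) → C = -1076/13
  (237/43, 53/43) → C = -3374/43

The maximum is at (2, 0). Substituting into each constraint, equality holds for C2 and C3; the remaining constraints have slack.

C2 and C3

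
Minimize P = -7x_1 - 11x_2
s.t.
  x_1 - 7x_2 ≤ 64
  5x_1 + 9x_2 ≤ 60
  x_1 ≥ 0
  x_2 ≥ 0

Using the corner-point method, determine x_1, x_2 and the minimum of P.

The binding constraints are 5x_1 + 9x_2 = 60 and x_2 = 0.
Solving simultaneously gives x_1 = 12, x_2 = 0.

x_1 = 12, x_2 = 0, minimum P = -84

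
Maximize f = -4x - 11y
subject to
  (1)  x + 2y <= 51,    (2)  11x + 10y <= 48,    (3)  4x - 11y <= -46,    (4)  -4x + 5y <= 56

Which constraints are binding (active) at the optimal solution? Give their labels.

Vertices and f = -4x - 11y:
  (68/161, 698/161) → f = -7950/161
  (-64/19, 808/95) → f = -7608/95
  (-193/12, -5/3) → f = 248/3

The maximum is at (-193/12, -5/3). Substituting into each constraint, equality holds for (3) and (4); the remaining constraints have slack.

(3) and (4)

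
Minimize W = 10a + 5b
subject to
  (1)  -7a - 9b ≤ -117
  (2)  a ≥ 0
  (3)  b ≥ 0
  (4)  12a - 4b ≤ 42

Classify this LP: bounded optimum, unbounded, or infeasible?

Corner points and W = 10a + 5b:
  (0, 13) → W = 65
  (423/68, 555/68) → W = 7005/68
The feasible region has finitely many vertices and no improving ray; the minimum is 65 at (0, 13).

bounded optimum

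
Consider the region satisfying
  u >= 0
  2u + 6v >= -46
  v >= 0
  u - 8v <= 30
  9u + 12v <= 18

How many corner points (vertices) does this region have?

3

Pairwise boundary intersections that survive every other constraint:
  (0, 0)
  (0, 3/2)
  (2, 0)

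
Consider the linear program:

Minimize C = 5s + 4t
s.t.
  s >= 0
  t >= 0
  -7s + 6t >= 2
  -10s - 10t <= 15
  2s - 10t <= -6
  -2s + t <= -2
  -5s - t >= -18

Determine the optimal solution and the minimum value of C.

s = 14/5, t = 18/5, minimum C = 142/5

Extreme points and C = 5s + 4t:
  (14/5, 18/5) → C = 142/5
  (106/37, 136/37) → C = 1074/37
  (20/7, 26/7) → C = 204/7

The optimum lies where -7s + 6t = 2 and -2s + t = -2.
Solving simultaneously gives s = 14/5, t = 18/5.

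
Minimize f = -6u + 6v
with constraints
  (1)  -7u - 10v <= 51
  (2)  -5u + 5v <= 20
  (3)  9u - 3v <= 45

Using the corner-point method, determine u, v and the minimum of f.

u = 99/37, v = -258/37, minimum f = -2142/37

Extreme points and f = -6u + 6v:
  (-91/17, -23/17) → f = 24
  (99/37, -258/37) → f = -2142/37
  (19/2, 27/2) → f = 24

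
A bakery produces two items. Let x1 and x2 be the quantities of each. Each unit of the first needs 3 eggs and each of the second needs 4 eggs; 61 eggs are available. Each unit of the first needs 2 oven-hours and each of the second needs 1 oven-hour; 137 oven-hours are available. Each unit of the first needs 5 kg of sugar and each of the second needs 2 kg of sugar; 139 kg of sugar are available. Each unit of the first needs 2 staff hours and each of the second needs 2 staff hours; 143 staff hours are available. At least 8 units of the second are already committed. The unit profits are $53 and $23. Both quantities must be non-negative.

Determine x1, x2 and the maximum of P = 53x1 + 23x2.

x1 = 29/3, x2 = 8, maximum P = 2089/3

Vertices and P = 53x1 + 23x2:
  (0, 61/4) → P = 1403/4
  (0, 8) → P = 184
  (29/3, 8) → P = 2089/3

The binding constraints are 3x1 + 4x2 = 61 and x2 = 8.
Solving simultaneously gives x1 = 29/3, x2 = 8.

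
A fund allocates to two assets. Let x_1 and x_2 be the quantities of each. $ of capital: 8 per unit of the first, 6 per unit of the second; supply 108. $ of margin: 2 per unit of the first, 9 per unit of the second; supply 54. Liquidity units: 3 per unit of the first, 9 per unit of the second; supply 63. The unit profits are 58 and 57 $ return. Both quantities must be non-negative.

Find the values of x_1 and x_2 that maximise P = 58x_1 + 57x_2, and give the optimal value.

Vertices and P = 58x_1 + 57x_2:
  (0, 0) → P = 0
  (0, 6) → P = 342
  (27/2, 0) → P = 783
  (11, 10/3) → P = 828
  (9, 4) → P = 750

x_1 = 11, x_2 = 10/3, maximum P = 828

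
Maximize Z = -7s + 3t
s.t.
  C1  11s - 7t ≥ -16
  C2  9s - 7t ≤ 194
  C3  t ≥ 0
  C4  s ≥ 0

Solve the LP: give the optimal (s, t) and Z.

Feasible corners and Z = -7s + 3t:
  (0, 16/7) → Z = 48/7
  (194/9, 0) → Z = -1358/9
  (0, 0) → Z = 0
The feasible region is unbounded (it extends along (7, 9), (7, 11)), but Z strictly decreases along every unbounded feasible direction, so there is no improving ray and the maximum is attained at a vertex.

s = 0, t = 16/7, maximum Z = 48/7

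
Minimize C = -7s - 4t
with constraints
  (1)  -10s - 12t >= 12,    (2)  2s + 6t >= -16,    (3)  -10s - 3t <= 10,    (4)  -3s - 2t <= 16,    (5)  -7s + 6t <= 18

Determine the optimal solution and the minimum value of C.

s = 10/3, t = -34/9, minimum C = -74/9

Vertices and C = -7s - 4t:
  (10/3, -34/9) → C = -74/9
  (-14/15, -2/9) → C = 334/45
  (-2/9, -70/27) → C = 322/27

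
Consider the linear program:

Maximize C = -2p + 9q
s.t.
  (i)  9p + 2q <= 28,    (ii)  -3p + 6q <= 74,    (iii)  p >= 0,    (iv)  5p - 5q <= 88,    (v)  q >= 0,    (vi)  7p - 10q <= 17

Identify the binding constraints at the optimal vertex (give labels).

Extreme points and C = -2p + 9q:
  (1/3, 25/2) → C = 671/6
  (157/52, 43/104) → C = -241/104
  (0, 37/3) → C = 111
  (0, 0) → C = 0
  (17/7, 0) → C = -34/7

The maximum is at (1/3, 25/2). Substituting into each constraint, equality holds for (i) and (ii); the remaining constraints have slack.

(i) and (ii)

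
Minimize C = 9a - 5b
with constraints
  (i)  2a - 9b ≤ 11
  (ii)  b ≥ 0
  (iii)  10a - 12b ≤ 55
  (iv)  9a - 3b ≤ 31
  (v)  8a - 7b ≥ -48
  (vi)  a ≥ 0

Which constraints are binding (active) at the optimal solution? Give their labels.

Extreme points and C = 9a - 5b:
  (31/9, 0) → C = 31
  (0, 0) → C = 0
  (361/39, 680/39) → C = -151/39
  (0, 48/7) → C = -240/7

The minimum is at (0, 48/7). Substituting into each constraint, equality holds for (v) and (vi); the remaining constraints have slack.

(v) and (vi)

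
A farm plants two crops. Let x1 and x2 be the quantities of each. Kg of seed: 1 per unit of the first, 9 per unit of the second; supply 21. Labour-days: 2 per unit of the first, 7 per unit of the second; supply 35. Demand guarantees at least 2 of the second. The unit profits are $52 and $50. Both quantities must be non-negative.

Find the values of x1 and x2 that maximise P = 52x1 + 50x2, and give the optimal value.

x1 = 3, x2 = 2, maximum P = 256

Vertices and P = 52x1 + 50x2:
  (0, 7/3) → P = 350/3
  (0, 2) → P = 100
  (3, 2) → P = 256

At the optimal vertex, x1 + 9x2 = 21 and x2 = 2.
Solving simultaneously gives x1 = 3, x2 = 2.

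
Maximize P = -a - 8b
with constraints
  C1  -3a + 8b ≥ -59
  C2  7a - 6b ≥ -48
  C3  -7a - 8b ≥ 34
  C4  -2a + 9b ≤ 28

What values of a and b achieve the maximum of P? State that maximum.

a = -369/19, b = -557/38, maximum P = 2597/19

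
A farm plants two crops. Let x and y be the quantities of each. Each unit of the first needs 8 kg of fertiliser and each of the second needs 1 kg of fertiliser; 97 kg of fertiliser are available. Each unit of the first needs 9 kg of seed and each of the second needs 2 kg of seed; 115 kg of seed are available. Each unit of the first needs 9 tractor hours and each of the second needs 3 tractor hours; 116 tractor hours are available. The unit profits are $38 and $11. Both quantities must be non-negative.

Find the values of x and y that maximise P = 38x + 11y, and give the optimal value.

Feasible corners and P = 38x + 11y:
  (0, 0) → P = 0
  (0, 116/3) → P = 1276/3
  (97/8, 0) → P = 1843/4
  (35/3, 11/3) → P = 1451/3

x = 35/3, y = 11/3, maximum P = 1451/3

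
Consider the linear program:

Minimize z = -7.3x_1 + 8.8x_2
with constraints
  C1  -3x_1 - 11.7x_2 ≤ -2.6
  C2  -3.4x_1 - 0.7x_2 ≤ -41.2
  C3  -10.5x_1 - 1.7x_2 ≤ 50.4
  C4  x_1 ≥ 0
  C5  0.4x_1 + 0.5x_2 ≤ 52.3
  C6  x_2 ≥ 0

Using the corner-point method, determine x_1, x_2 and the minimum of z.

Extreme points and z = -7.3x_1 + 8.8x_2:
  (0, 412/7) → z = 18128/35
  (206/17, 0) → z = -7519/85
  (0, 523/5) → z = 23012/25
  (523/4, 0) → z = -38179/40

The optimum lies where 0.4x_1 + 0.5x_2 = 52.3 and x_2 = 0.
Solving simultaneously gives x_1 = 523/4, x_2 = 0.

x_1 = 130.75, x_2 = 0, minimum z = -954.475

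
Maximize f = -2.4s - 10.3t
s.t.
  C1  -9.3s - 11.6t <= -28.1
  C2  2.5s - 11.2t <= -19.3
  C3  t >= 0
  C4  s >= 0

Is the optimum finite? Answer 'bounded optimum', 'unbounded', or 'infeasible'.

Feasible corners and f = -2.4s - 10.3t:
  (2271/3329, 12487/6658) → f = -1395169/66580
  (0, 281/116) → f = -28943/1160
The feasible region has finitely many vertices and no improving ray; the maximum is -1395169/66580 at (2271/3329, 12487/6658).

bounded optimum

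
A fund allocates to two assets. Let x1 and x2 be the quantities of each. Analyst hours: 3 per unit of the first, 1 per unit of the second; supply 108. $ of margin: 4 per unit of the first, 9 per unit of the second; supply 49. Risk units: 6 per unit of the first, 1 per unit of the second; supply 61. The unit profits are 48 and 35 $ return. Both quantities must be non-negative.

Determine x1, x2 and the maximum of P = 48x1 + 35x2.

x1 = 10, x2 = 1, maximum P = 515

Feasible corners and P = 48x1 + 35x2:
  (0, 0) → P = 0
  (0, 49/9) → P = 1715/9
  (61/6, 0) → P = 488
  (10, 1) → P = 515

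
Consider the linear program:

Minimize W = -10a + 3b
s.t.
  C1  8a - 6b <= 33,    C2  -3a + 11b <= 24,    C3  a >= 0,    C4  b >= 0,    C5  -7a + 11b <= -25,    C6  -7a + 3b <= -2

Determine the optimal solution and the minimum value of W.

a = 213/46, b = 31/46, minimum W = -2037/46

Corner points and W = -10a + 3b:
  (33/8, 0) → W = -165/4
  (213/46, 31/46) → W = -2037/46
  (25/7, 0) → W = -250/7

At the optimal vertex, 8a - 6b = 33 and -7a + 11b = -25.
Solving simultaneously gives a = 213/46, b = 31/46.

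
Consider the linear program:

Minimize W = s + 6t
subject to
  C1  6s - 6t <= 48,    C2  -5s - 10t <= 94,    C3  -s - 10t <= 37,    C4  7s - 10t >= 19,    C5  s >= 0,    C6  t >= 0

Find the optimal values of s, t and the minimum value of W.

s = 19/7, t = 0, minimum W = 19/7

Feasible corners and W = s + 6t:
  (61/3, 37/3) → W = 283/3
  (8, 0) → W = 8
  (19/7, 0) → W = 19/7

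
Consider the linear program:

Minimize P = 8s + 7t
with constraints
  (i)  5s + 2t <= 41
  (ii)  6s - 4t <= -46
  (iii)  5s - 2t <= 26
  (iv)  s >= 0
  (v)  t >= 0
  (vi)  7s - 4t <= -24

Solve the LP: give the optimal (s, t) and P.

s = 0, t = 23/2, minimum P = 161/2

Feasible corners and P = 8s + 7t:
  (9/4, 119/8) → P = 977/8
  (0, 41/2) → P = 287/2
  (0, 23/2) → P = 161/2

The binding constraints are 6s - 4t = -46 and s = 0.
Solving simultaneously gives s = 0, t = 23/2.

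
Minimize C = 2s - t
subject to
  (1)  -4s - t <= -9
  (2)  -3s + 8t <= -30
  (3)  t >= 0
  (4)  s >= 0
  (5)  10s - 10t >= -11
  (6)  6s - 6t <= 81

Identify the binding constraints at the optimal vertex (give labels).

Vertices and C = 2s - t:
  (10, 0) → C = 20
  (78/5, 21/10) → C = 291/10
  (27/2, 0) → C = 27

The minimum is at (10, 0). Substituting into each constraint, equality holds for (2) and (3); the remaining constraints have slack.

(2) and (3)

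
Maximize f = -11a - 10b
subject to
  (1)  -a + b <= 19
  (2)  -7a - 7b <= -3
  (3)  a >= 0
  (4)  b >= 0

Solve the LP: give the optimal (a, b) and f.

The feasible region is unbounded (it extends along (1, 1), (1, 0)), but f strictly decreases along every unbounded feasible direction, so there is no improving ray and the maximum is attained at a vertex.

The optimum lies where -7a - 7b = -3 and a = 0.
Solving simultaneously gives a = 0, b = 3/7.

a = 0, b = 3/7, maximum f = -30/7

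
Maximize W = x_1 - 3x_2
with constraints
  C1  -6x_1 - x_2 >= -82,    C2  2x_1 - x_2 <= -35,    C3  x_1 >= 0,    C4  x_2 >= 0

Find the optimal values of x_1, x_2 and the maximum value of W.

x_1 = 0, x_2 = 35, maximum W = -105

Corner points and W = x_1 - 3x_2:
  (47/8, 187/4) → W = -1075/8
  (0, 82) → W = -246
  (0, 35) → W = -105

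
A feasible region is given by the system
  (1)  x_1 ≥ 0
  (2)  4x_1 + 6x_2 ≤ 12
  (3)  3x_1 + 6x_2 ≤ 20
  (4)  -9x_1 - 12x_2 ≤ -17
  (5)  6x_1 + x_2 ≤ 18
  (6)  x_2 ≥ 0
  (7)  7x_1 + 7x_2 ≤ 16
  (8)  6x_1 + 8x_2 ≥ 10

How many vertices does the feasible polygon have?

Pairwise boundary intersections that survive every other constraint:
  (0, 2)
  (0, 17/12)
  (6/7, 10/7)
  (17/9, 0)
  (16/7, 0)

5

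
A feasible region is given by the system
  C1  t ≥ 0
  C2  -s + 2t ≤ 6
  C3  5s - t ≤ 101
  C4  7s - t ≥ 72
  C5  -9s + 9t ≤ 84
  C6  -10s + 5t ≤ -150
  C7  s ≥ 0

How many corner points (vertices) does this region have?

4

The feasible vertices (each the meet of two boundaries and inside every other half-plane) are:
  (101/5, 0)
  (15, 0)
  (208/9, 131/9)
  (22, 14)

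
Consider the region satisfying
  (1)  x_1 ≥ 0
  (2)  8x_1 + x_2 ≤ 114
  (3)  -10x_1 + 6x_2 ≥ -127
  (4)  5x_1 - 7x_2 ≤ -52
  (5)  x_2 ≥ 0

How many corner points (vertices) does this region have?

Intersecting each pair of boundary lines and keeping only the points that satisfy every inequality leaves:
  (0, 114)
  (0, 52/7)
  (746/61, 986/61)

3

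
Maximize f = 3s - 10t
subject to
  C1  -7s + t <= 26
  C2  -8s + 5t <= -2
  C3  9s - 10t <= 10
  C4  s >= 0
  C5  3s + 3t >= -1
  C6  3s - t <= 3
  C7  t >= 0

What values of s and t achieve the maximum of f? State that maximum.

s = 1, t = 0, maximum f = 3

Vertices and f = 3s - 10t:
  (13/7, 18/7) → f = -141/7
  (1/4, 0) → f = 3/4
  (1, 0) → f = 3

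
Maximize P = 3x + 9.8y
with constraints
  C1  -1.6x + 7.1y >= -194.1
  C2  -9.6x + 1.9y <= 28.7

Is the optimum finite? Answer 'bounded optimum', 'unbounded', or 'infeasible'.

unbounded

From the feasible point (-7157/814, -11933/407), moving in the direction (1.9, 9.6) keeps every constraint satisfied while P increases without bound.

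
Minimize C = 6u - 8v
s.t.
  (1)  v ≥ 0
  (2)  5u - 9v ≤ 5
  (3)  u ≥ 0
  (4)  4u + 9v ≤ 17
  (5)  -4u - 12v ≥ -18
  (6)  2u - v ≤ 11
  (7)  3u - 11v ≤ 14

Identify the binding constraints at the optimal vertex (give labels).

(3) and (5)

Corner points and C = 6u - 8v:
  (1, 0) → C = 6
  (0, 0) → C = 0
  (37/16, 35/48) → C = 193/24
  (0, 3/2) → C = -12

The minimum is at (0, 3/2). Substituting into each constraint, equality holds for (3) and (5); the remaining constraints have slack.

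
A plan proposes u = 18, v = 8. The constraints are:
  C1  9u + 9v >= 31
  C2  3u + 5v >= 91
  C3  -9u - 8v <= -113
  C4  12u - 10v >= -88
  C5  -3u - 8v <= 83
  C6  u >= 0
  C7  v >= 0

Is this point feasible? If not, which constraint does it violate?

C1: 234 ≥ 31 ✓
C2: 94 ≥ 91 ✓
C3: -226 ≤ -113 ✓
C4: 136 ≥ -88 ✓
C5: -118 ≤ 83 ✓
C6: 18 ≥ 0 ✓
C7: 8 ≥ 0 ✓

feasible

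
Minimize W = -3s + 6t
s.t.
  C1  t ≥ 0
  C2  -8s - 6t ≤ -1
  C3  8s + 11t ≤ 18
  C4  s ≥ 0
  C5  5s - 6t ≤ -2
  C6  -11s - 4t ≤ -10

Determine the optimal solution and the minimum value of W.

At the optimal vertex, 5s - 6t = -2 and -11s - 4t = -10.
Solving simultaneously gives s = 26/43, t = 36/43.

s = 26/43, t = 36/43, minimum W = 138/43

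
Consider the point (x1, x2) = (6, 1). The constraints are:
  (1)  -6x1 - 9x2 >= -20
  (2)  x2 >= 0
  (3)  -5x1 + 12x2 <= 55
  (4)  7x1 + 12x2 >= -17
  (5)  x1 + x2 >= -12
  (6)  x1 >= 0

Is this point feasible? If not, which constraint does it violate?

not feasible — violates (1)

Constraint (1): -6x1 - 9x2 = -45, which is not ≥ -20. All other constraints are satisfied.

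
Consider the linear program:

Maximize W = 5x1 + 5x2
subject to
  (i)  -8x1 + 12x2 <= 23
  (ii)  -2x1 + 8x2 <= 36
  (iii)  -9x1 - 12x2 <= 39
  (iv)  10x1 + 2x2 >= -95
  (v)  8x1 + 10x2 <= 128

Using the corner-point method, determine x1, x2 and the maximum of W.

x1 = 321, x2 = -244, maximum W = 385

Vertices and W = 5x1 + 5x2:
  (31/5, 121/20) → W = 245/4
  (-62/17, -35/68) → W = -1415/68
  (166/21, 136/21) → W = 1510/21
  (321, -244) → W = 385

The optimum lies where -9x1 - 12x2 = 39 and 8x1 + 10x2 = 128.
Solving simultaneously gives x1 = 321, x2 = -244.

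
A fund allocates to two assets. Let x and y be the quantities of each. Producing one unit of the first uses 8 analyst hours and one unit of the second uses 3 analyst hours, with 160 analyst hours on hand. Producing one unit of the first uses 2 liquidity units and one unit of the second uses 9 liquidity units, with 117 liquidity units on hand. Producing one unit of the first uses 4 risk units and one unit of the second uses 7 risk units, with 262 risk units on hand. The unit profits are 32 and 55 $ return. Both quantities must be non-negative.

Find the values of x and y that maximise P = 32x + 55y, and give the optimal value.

Feasible corners and P = 32x + 55y:
  (0, 0) → P = 0
  (0, 13) → P = 715
  (20, 0) → P = 640
  (33/2, 28/3) → P = 3124/3

The optimum lies where 8x + 3y = 160 and 2x + 9y = 117.
Solving simultaneously gives x = 33/2, y = 28/3.

x = 33/2, y = 28/3, maximum P = 3124/3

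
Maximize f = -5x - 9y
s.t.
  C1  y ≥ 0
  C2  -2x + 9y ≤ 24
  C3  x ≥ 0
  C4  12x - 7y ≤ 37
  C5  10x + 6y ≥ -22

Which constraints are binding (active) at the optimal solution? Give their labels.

C1 and C3

Feasible corners and f = -5x - 9y:
  (0, 0) → f = 0
  (37/12, 0) → f = -185/12
  (0, 8/3) → f = -24
  (501/94, 181/47) → f = -5763/94

The maximum is at (0, 0). Substituting into each constraint, equality holds for C1 and C3; the remaining constraints have slack.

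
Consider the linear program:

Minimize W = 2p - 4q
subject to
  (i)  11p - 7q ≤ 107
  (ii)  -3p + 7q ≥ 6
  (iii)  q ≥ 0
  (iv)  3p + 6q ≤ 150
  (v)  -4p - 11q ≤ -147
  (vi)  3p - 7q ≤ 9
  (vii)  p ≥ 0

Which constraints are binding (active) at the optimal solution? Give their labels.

Vertices and W = 2p - 4q:
  (564/29, 443/29) → W = -644/29
  (2206/149, 1189/149) → W = -344/149
  (0, 25) → W = -100
  (0, 147/11) → W = -588/11

The minimum is at (0, 25). Substituting into each constraint, equality holds for (iv) and (vii); the remaining constraints have slack.

(iv) and (vii)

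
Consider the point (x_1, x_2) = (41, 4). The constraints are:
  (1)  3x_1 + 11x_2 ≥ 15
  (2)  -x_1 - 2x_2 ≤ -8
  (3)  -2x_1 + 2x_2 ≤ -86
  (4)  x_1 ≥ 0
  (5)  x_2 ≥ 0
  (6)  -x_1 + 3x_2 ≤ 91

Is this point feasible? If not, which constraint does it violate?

not feasible — violates (3)

Constraint (3): -2x_1 + 2x_2 = -74, which is not ≤ -86. All other constraints are satisfied.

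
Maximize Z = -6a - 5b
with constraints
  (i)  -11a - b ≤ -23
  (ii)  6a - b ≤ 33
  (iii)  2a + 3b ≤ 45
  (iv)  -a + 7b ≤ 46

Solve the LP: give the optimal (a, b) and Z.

The optimum lies where -11a - b = -23 and 6a - b = 33.
Solving simultaneously gives a = 56/17, b = -225/17.

a = 56/17, b = -225/17, maximum Z = 789/17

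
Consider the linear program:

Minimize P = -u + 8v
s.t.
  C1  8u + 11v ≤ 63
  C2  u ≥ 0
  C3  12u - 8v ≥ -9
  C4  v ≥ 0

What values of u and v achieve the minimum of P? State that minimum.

Extreme points and P = -u + 8v:
  (405/196, 207/49) → P = 6219/196
  (63/8, 0) → P = -63/8
  (0, 9/8) → P = 9
  (0, 0) → P = 0

u = 63/8, v = 0, minimum P = -63/8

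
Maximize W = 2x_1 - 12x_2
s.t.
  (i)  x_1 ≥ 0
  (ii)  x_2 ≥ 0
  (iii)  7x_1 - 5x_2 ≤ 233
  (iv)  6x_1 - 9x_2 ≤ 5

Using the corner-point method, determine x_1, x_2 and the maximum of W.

x_1 = 5/6, x_2 = 0, maximum W = 5/3

Feasible corners and W = 2x_1 - 12x_2:
  (0, 0) → W = 0
  (5/6, 0) → W = 5/3
  (2072/33, 1363/33) → W = -12212/33
The feasible region is unbounded (it extends along (0, 1), (5, 7)), but W strictly decreases along every unbounded feasible direction, so there is no improving ray and the maximum is attained at a vertex.

The binding constraints are x_2 = 0 and 6x_1 - 9x_2 = 5.
Solving simultaneously gives x_1 = 5/6, x_2 = 0.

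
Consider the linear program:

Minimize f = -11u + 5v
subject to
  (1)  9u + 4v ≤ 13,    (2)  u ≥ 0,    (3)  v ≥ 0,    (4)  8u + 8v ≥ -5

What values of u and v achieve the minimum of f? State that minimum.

Feasible corners and f = -11u + 5v:
  (0, 13/4) → f = 65/4
  (13/9, 0) → f = -143/9
  (0, 0) → f = 0

The binding constraints are 9u + 4v = 13 and v = 0.
Solving simultaneously gives u = 13/9, v = 0.

u = 13/9, v = 0, minimum f = -143/9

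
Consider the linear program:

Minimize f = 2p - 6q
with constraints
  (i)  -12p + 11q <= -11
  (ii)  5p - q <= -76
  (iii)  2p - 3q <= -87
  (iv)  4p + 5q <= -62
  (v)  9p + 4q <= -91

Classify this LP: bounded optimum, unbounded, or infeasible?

The boundaries -12p + 11q = -11 and 5p - q = -76 meet at (-847/43, -967/43), but that point violates 2p - 3q ≤ -87. Every candidate vertex is excluded by some other constraint, so the feasible region is empty.

infeasible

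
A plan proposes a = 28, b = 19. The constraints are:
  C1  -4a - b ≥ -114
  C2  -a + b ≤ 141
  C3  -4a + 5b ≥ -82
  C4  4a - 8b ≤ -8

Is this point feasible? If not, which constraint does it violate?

Constraint C1: -4a - b = -131, which is not ≥ -114. All other constraints are satisfied.

not feasible — violates C1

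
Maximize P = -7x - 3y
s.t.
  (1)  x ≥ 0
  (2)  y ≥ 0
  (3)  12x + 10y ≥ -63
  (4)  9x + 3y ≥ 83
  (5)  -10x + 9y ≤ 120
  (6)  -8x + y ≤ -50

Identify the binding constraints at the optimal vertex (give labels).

(2) and (4)

Feasible corners and P = -7x - 3y:
  (83/9, 0) → P = -581/9
  (233/33, 214/33) → P = -2273/33
  (285/31, 730/31) → P = -135
The feasible region is unbounded (it extends along (9, 10), (1, 0)), but P strictly decreases along every unbounded feasible direction, so there is no improving ray and the maximum is attained at a vertex.

The maximum is at (83/9, 0). Substituting into each constraint, equality holds for (2) and (4); the remaining constraints have slack.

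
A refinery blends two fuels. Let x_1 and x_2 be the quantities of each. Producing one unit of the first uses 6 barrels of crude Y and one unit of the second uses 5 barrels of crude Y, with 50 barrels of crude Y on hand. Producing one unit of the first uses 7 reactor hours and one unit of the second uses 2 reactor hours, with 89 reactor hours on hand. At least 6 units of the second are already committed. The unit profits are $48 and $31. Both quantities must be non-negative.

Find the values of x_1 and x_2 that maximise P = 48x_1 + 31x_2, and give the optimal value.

x_1 = 10/3, x_2 = 6, maximum P = 346

Vertices and P = 48x_1 + 31x_2:
  (0, 10) → P = 310
  (0, 6) → P = 186
  (10/3, 6) → P = 346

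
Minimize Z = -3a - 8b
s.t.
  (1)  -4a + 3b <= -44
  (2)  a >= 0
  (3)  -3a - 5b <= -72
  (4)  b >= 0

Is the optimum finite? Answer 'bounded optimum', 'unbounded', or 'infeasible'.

From the feasible point (436/29, 156/29), moving in the direction (3, 4) keeps every constraint satisfied while Z decreases without bound.

unbounded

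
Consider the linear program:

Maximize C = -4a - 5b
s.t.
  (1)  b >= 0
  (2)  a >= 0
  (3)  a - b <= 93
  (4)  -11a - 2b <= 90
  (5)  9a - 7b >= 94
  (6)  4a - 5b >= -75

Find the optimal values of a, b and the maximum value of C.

a = 94/9, b = 0, maximum C = -376/9

Corner points and C = -4a - 5b:
  (93, 0) → C = -372
  (94/9, 0) → C = -376/9
  (540, 447) → C = -4395
  (995/17, 1051/17) → C = -9235/17

The binding constraints are b = 0 and 9a - 7b = 94.
Solving simultaneously gives a = 94/9, b = 0.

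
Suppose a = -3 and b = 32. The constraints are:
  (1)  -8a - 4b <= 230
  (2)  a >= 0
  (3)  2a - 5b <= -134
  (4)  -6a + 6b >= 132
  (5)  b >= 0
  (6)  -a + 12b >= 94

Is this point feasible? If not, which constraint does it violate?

Constraint (2): a = -3, which is not ≥ 0. All other constraints are satisfied.

not feasible — violates (2)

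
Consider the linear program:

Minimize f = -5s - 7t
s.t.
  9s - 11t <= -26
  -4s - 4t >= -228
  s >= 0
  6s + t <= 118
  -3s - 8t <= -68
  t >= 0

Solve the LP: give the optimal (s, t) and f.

s = 0, t = 57, minimum f = -399

Corner points and f = -5s - 7t:
  (424/25, 406/25) → f = -4962/25
  (36/7, 46/7) → f = -502/7
  (0, 57) → f = -399
  (61/5, 224/5) → f = -1873/5
  (0, 17/2) → f = -119/2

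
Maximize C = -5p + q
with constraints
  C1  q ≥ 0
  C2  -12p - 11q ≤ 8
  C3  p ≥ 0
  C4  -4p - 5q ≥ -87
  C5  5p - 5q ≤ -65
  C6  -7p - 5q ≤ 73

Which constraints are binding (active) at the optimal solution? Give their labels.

C3 and C4

Feasible corners and C = -5p + q:
  (0, 87/5) → C = 87/5
  (0, 13) → C = 13
  (22/9, 139/9) → C = 29/9

The maximum is at (0, 87/5). Substituting into each constraint, equality holds for C3 and C4; the remaining constraints have slack.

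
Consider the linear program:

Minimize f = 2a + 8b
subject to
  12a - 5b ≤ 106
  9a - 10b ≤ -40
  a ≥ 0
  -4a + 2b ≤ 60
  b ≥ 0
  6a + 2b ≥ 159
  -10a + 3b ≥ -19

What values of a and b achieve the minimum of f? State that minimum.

a = 515/38, b = 738/19, minimum f = 6419/19

Vertices and f = 2a + 8b:
  (99/10, 249/5) → f = 2091/5
  (109/4, 169/2) → f = 1461/2
  (515/38, 738/19) → f = 6419/19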